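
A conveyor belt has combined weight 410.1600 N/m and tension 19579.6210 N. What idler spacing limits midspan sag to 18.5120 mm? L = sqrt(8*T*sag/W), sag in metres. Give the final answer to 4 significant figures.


sag = 18.5120/1000 = 0.018512 m
L = sqrt(8 * 19579.6210 * 0.018512 / 410.1600)
L = 2.659 m


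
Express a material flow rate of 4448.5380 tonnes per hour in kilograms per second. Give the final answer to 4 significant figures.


m_dot = 4448.5380 * 1000 / 3600
m_dot = 1236 kg/s


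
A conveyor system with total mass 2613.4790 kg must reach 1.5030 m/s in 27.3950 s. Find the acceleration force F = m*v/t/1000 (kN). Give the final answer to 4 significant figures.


F = 2613.4790 * 1.5030 / 27.3950 / 1000
F = 0.1434 kN


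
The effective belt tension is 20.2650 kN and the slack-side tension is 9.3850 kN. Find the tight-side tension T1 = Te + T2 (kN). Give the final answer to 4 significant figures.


T1 = Te + T2 = 20.2650 + 9.3850
T1 = 29.65 kN


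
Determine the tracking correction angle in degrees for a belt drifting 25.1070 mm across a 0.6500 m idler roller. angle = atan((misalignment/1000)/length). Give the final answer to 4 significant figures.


misalign_m = 25.1070 / 1000 = 0.025107 m
angle = atan(0.025107 / 0.6500)
angle = 2.212 deg


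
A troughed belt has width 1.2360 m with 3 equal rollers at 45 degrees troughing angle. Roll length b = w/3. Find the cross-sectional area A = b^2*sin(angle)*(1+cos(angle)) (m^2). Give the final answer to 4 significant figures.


b = 1.2360/3 = 0.412 m
A = 0.412^2 * sin(45 deg) * (1 + cos(45 deg))
A = 0.2049 m^2


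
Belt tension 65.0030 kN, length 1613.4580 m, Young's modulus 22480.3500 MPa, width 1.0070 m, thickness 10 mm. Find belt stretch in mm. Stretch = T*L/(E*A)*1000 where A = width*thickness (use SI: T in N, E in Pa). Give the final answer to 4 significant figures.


A = 1.0070 * 0.01 = 0.01007 m^2
Stretch = 65.0030*1000 * 1613.4580 / (22480.3500e6 * 0.01007) * 1000
Stretch = 463.3 mm


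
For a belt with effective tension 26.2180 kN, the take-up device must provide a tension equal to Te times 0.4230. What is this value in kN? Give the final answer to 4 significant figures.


T_tu = 26.2180 * 0.4230
T_tu = 11.09 kN


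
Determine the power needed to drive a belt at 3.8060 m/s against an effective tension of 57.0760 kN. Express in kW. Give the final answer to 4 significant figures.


P = Te * v = 57.0760 * 3.8060
P = 217.2 kW


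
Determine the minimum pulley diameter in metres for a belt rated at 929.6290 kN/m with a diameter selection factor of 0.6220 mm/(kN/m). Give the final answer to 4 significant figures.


D = 929.6290 * 0.6220 / 1000
D = 0.5782 m


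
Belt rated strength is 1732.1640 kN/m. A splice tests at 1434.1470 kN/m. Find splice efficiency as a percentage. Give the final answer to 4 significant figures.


Eff = 1434.1470 / 1732.1640 * 100
Eff = 82.80 %


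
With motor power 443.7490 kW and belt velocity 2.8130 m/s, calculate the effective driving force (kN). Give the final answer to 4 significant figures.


Te = P / v = 443.7490 / 2.8130
Te = 157.7 kN


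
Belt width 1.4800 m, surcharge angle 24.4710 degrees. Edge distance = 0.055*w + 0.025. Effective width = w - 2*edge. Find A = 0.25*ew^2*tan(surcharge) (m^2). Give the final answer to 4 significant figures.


edge = 0.055*1.4800 + 0.025 = 0.1064 m
ew = 1.4800 - 2*0.1064 = 1.2672 m
A = 0.25 * 1.2672^2 * tan(24.4710 deg)
A = 0.1827 m^2


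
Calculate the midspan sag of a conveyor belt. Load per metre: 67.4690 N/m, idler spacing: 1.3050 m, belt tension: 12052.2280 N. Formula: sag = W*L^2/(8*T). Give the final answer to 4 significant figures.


sag = 67.4690 * 1.3050^2 / (8 * 12052.2280)
sag = 0.001192 m


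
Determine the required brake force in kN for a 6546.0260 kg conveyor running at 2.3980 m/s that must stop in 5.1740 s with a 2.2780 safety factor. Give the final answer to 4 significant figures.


F = 6546.0260 * 2.3980 / 5.1740 * 2.2780 / 1000
F = 6.911 kN


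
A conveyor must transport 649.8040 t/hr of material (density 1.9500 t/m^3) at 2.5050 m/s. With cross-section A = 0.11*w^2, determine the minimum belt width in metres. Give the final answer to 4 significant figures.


A_req = 649.8040 / (2.5050 * 1.9500 * 3600) = 0.036952 m^2
w = sqrt(0.036952 / 0.11)
w = 0.5796 m


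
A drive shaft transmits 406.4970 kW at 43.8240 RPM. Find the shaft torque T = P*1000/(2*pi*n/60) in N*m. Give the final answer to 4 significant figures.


omega = 2*pi*43.8240/60 = 4.58924 rad/s
T = 406.4970*1000 / 4.58924
T = 88580 N*m


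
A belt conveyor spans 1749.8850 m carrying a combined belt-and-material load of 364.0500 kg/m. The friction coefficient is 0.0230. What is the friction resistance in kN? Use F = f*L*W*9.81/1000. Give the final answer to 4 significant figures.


F = 0.0230 * 1749.8850 * 364.0500 * 9.81 / 1000
F = 143.7 kN


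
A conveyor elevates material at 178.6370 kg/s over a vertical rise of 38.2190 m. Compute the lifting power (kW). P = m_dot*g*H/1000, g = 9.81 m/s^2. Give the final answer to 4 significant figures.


P = 178.6370 * 9.81 * 38.2190 / 1000
P = 66.98 kW


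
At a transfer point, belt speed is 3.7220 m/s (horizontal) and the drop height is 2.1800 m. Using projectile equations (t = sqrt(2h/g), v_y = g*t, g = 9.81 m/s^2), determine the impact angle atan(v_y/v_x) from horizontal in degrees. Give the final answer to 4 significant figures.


t = sqrt(2*2.1800/9.81) = 0.666667 s
v_y = 9.81 * 0.666667 = 6.54 m/s
angle = atan(6.54 / 3.7220) = 60.36 deg


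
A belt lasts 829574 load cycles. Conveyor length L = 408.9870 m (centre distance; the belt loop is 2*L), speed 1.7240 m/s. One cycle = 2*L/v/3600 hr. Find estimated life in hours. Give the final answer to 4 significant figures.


cycle_time = 2 * 408.9870 / 1.7240 / 3600 = 0.131795 hr
life = 829574 * 0.131795 = 109300 hours


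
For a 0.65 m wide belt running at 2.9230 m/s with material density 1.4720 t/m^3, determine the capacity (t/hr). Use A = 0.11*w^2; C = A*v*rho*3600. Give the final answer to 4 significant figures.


A = 0.11 * 0.65^2 = 0.046475 m^2
C = 0.046475 * 2.9230 * 1.4720 * 3600
C = 719.9 t/hr


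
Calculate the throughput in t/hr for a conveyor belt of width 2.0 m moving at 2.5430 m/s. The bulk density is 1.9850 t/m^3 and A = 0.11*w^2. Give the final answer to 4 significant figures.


A = 0.11 * 2.0^2 = 0.44 m^2
C = 0.44 * 2.5430 * 1.9850 * 3600
C = 7996 t/hr


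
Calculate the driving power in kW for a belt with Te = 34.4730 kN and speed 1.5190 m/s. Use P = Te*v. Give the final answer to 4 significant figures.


P = Te * v = 34.4730 * 1.5190
P = 52.36 kW


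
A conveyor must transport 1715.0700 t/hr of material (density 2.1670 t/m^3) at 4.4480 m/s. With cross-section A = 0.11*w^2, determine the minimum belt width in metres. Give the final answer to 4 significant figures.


A_req = 1715.0700 / (4.4480 * 2.1670 * 3600) = 0.049426 m^2
w = sqrt(0.049426 / 0.11)
w = 0.6703 m


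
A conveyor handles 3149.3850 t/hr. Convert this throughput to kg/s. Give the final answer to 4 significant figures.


m_dot = 3149.3850 * 1000 / 3600
m_dot = 874.8 kg/s


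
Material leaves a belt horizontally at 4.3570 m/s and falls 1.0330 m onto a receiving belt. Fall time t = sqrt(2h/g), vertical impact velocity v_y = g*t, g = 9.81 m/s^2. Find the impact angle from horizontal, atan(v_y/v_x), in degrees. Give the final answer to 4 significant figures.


t = sqrt(2*1.0330/9.81) = 0.458913 s
v_y = 9.81 * 0.458913 = 4.50194 m/s
angle = atan(4.50194 / 4.3570) = 45.94 deg


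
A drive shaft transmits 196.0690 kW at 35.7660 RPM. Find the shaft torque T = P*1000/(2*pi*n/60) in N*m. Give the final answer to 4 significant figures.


omega = 2*pi*35.7660/60 = 3.74541 rad/s
T = 196.0690*1000 / 3.74541
T = 52350 N*m


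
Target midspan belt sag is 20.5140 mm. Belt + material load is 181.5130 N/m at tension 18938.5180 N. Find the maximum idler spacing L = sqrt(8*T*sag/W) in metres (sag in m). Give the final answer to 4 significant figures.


sag = 20.5140/1000 = 0.020514 m
L = sqrt(8 * 18938.5180 * 0.020514 / 181.5130)
L = 4.138 m


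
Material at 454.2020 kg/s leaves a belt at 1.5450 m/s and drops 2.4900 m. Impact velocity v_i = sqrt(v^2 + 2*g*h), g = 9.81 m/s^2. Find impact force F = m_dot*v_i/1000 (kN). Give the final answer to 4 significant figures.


v_i = sqrt(1.5450^2 + 2*9.81*2.4900) = 7.15827 m/s
F = 454.2020 * 7.15827 / 1000
F = 3.251 kN


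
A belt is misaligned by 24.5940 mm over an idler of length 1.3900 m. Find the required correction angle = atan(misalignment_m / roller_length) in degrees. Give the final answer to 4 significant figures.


misalign_m = 24.5940 / 1000 = 0.024594 m
angle = atan(0.024594 / 1.3900)
angle = 1.014 deg


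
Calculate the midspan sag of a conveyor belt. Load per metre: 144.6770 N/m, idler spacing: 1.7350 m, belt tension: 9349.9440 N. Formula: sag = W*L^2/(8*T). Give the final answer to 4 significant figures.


sag = 144.6770 * 1.7350^2 / (8 * 9349.9440)
sag = 0.005822 m


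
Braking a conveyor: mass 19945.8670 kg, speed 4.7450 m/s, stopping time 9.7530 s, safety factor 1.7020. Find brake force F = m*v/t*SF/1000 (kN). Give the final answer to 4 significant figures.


F = 19945.8670 * 4.7450 / 9.7530 * 1.7020 / 1000
F = 16.52 kN


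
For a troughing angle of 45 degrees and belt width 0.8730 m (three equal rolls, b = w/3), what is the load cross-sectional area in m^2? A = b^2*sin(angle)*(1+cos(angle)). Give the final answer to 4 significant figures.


b = 0.8730/3 = 0.291 m
A = 0.291^2 * sin(45 deg) * (1 + cos(45 deg))
A = 0.1022 m^2


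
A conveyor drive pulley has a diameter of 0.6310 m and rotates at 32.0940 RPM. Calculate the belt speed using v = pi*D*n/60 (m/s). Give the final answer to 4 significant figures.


v = pi * 0.6310 * 32.0940 / 60
v = 1.060 m/s


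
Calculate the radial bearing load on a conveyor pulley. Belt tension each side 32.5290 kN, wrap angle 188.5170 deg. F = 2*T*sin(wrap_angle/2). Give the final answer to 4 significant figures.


F = 2 * 32.5290 * sin(188.5170/2 deg)
F = 64.88 kN


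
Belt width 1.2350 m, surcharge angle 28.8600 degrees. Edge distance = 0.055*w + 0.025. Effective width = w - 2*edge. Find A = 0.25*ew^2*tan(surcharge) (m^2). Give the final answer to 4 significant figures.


edge = 0.055*1.2350 + 0.025 = 0.092925 m
ew = 1.2350 - 2*0.092925 = 1.04915 m
A = 0.25 * 1.04915^2 * tan(28.8600 deg)
A = 0.1517 m^2


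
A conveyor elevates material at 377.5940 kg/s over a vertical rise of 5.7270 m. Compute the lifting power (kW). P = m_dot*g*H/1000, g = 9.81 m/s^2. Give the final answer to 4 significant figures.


P = 377.5940 * 9.81 * 5.7270 / 1000
P = 21.21 kW


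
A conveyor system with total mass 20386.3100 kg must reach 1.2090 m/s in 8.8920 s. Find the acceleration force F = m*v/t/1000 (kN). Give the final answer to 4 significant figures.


F = 20386.3100 * 1.2090 / 8.8920 / 1000
F = 2.772 kN


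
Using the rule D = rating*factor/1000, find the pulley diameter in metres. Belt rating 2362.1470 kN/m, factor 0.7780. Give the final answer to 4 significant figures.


D = 2362.1470 * 0.7780 / 1000
D = 1.838 m


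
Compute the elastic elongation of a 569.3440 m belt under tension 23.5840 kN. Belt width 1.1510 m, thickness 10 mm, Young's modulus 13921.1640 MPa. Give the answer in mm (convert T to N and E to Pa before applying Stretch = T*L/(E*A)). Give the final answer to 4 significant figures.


A = 1.1510 * 0.01 = 0.01151 m^2
Stretch = 23.5840*1000 * 569.3440 / (13921.1640e6 * 0.01151) * 1000
Stretch = 83.80 mm


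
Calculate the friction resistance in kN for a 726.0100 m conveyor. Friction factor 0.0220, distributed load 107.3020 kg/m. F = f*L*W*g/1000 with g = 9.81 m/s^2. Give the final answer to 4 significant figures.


F = 0.0220 * 726.0100 * 107.3020 * 9.81 / 1000
F = 16.81 kN


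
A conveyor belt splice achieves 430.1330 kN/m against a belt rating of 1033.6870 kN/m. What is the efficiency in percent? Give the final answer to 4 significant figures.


Eff = 430.1330 / 1033.6870 * 100
Eff = 41.61 %


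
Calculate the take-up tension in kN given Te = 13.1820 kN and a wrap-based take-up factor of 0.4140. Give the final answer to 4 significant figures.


T_tu = 13.1820 * 0.4140
T_tu = 5.457 kN


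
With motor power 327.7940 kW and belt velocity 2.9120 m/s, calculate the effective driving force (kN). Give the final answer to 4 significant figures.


Te = P / v = 327.7940 / 2.9120
Te = 112.6 kN


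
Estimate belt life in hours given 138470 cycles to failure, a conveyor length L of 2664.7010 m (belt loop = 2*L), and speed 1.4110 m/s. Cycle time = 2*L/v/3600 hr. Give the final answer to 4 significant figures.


cycle_time = 2 * 2664.7010 / 1.4110 / 3600 = 1.04918 hr
life = 138470 * 1.04918 = 145300 hours


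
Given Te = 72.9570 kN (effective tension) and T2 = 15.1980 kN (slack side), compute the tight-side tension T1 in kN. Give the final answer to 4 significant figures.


T1 = Te + T2 = 72.9570 + 15.1980
T1 = 88.16 kN


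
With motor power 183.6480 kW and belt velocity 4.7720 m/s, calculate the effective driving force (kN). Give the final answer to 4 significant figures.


Te = P / v = 183.6480 / 4.7720
Te = 38.48 kN


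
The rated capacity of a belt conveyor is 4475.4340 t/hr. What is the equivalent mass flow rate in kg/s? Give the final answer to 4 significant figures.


m_dot = 4475.4340 * 1000 / 3600
m_dot = 1243 kg/s


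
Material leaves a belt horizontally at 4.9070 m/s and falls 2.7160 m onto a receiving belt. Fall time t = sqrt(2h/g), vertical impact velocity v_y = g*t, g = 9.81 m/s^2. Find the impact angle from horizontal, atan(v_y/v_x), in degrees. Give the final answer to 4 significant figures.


t = sqrt(2*2.7160/9.81) = 0.744124 s
v_y = 9.81 * 0.744124 = 7.29986 m/s
angle = atan(7.29986 / 4.9070) = 56.09 deg


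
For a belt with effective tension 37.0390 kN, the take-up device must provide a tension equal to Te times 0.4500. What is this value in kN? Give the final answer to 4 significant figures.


T_tu = 37.0390 * 0.4500
T_tu = 16.67 kN


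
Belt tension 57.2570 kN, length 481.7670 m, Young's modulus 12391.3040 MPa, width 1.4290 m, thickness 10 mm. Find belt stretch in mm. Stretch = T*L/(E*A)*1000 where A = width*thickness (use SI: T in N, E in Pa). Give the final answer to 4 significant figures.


A = 1.4290 * 0.01 = 0.01429 m^2
Stretch = 57.2570*1000 * 481.7670 / (12391.3040e6 * 0.01429) * 1000
Stretch = 155.8 mm


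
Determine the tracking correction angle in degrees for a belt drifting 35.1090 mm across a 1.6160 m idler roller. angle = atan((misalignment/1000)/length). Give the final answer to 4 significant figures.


misalign_m = 35.1090 / 1000 = 0.035109 m
angle = atan(0.035109 / 1.6160)
angle = 1.245 deg


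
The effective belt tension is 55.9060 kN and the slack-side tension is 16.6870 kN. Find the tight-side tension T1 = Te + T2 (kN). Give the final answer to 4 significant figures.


T1 = Te + T2 = 55.9060 + 16.6870
T1 = 72.59 kN


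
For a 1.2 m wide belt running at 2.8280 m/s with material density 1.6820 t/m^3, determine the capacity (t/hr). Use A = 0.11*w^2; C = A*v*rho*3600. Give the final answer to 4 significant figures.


A = 0.11 * 1.2^2 = 0.1584 m^2
C = 0.1584 * 2.8280 * 1.6820 * 3600
C = 2712 t/hr


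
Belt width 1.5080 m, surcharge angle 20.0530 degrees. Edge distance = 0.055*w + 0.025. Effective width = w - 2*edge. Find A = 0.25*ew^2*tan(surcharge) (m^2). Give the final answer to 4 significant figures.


edge = 0.055*1.5080 + 0.025 = 0.10794 m
ew = 1.5080 - 2*0.10794 = 1.29212 m
A = 0.25 * 1.29212^2 * tan(20.0530 deg)
A = 0.1524 m^2


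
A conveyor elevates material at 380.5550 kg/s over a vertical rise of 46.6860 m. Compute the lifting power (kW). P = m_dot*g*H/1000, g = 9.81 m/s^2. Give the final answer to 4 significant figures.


P = 380.5550 * 9.81 * 46.6860 / 1000
P = 174.3 kW


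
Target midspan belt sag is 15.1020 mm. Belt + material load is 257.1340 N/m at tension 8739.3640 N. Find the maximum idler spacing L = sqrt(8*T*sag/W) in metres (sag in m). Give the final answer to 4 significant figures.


sag = 15.1020/1000 = 0.015102 m
L = sqrt(8 * 8739.3640 * 0.015102 / 257.1340)
L = 2.026 m


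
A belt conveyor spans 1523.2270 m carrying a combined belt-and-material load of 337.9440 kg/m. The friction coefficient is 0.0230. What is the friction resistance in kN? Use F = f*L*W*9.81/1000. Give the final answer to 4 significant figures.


F = 0.0230 * 1523.2270 * 337.9440 * 9.81 / 1000
F = 116.1 kN


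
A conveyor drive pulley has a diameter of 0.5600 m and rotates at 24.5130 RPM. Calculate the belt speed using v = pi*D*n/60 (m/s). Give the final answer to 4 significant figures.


v = pi * 0.5600 * 24.5130 / 60
v = 0.7188 m/s


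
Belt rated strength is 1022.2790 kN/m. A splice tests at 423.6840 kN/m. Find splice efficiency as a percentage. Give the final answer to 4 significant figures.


Eff = 423.6840 / 1022.2790 * 100
Eff = 41.45 %


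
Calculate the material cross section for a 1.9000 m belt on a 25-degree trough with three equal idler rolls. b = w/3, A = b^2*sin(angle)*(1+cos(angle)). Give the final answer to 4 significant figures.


b = 1.9000/3 = 0.633333 m
A = 0.633333^2 * sin(25 deg) * (1 + cos(25 deg))
A = 0.3232 m^2


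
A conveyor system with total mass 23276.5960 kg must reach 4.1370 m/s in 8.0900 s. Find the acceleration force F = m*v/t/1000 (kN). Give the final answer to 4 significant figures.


F = 23276.5960 * 4.1370 / 8.0900 / 1000
F = 11.90 kN


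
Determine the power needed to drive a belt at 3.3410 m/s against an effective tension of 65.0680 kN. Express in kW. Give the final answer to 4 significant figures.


P = Te * v = 65.0680 * 3.3410
P = 217.4 kW


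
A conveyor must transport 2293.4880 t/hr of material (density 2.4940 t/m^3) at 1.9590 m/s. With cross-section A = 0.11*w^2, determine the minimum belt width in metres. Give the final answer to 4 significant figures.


A_req = 2293.4880 / (1.9590 * 2.4940 * 3600) = 0.130396 m^2
w = sqrt(0.130396 / 0.11)
w = 1.089 m


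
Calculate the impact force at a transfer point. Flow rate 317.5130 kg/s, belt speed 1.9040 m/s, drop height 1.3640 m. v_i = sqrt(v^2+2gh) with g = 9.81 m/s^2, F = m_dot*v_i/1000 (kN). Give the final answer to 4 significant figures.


v_i = sqrt(1.9040^2 + 2*9.81*1.3640) = 5.51243 m/s
F = 317.5130 * 5.51243 / 1000
F = 1.750 kN


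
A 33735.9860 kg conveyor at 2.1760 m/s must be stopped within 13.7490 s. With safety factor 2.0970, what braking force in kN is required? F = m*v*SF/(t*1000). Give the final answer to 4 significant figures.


F = 33735.9860 * 2.1760 / 13.7490 * 2.0970 / 1000
F = 11.20 kN


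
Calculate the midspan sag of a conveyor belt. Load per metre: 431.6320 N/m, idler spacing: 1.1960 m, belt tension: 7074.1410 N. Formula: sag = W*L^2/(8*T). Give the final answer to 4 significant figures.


sag = 431.6320 * 1.1960^2 / (8 * 7074.1410)
sag = 0.01091 m


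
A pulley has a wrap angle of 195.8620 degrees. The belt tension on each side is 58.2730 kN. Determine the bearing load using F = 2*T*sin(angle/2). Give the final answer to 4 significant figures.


F = 2 * 58.2730 * sin(195.8620/2 deg)
F = 115.4 kN


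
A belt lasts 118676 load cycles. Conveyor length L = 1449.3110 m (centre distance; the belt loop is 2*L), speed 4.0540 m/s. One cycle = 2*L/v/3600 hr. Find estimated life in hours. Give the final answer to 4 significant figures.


cycle_time = 2 * 1449.3110 / 4.0540 / 3600 = 0.198612 hr
life = 118676 * 0.198612 = 23570 hours


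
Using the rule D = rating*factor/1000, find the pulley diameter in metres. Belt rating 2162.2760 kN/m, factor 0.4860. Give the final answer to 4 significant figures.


D = 2162.2760 * 0.4860 / 1000
D = 1.051 m


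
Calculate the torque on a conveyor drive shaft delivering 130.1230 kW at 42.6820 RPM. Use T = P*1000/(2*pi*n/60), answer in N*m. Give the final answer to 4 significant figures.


omega = 2*pi*42.6820/60 = 4.46965 rad/s
T = 130.1230*1000 / 4.46965
T = 29110 N*m


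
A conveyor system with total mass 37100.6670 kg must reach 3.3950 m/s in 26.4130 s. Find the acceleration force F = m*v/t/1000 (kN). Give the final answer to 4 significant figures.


F = 37100.6670 * 3.3950 / 26.4130 / 1000
F = 4.769 kN


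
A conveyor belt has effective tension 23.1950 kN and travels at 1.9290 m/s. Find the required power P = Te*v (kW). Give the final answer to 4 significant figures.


P = Te * v = 23.1950 * 1.9290
P = 44.74 kW


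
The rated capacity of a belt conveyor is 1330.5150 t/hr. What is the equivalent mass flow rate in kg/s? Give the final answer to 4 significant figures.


m_dot = 1330.5150 * 1000 / 3600
m_dot = 369.6 kg/s


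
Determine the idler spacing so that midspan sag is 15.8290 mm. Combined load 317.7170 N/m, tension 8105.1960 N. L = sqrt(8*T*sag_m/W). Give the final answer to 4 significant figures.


sag = 15.8290/1000 = 0.015829 m
L = sqrt(8 * 8105.1960 * 0.015829 / 317.7170)
L = 1.797 m


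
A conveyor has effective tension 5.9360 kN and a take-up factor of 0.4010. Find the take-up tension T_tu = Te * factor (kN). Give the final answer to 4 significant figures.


T_tu = 5.9360 * 0.4010
T_tu = 2.380 kN


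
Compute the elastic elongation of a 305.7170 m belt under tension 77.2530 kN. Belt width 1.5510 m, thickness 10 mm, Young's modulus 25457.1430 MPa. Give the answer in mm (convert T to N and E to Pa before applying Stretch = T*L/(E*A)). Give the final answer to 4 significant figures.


A = 1.5510 * 0.01 = 0.01551 m^2
Stretch = 77.2530*1000 * 305.7170 / (25457.1430e6 * 0.01551) * 1000
Stretch = 59.82 mm


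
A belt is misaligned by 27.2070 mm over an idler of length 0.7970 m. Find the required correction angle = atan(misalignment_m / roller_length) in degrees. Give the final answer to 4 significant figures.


misalign_m = 27.2070 / 1000 = 0.027207 m
angle = atan(0.027207 / 0.7970)
angle = 1.955 deg


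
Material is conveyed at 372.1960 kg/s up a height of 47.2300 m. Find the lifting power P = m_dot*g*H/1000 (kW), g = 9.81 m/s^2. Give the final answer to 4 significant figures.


P = 372.1960 * 9.81 * 47.2300 / 1000
P = 172.4 kW


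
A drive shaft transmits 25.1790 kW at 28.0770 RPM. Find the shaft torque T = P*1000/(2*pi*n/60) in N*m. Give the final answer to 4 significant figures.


omega = 2*pi*28.0770/60 = 2.94022 rad/s
T = 25.1790*1000 / 2.94022
T = 8564 N*m


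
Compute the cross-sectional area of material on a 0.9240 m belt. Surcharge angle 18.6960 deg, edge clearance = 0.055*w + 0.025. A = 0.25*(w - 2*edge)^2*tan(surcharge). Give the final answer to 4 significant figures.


edge = 0.055*0.9240 + 0.025 = 0.07582 m
ew = 0.9240 - 2*0.07582 = 0.77236 m
A = 0.25 * 0.77236^2 * tan(18.6960 deg)
A = 0.05047 m^2


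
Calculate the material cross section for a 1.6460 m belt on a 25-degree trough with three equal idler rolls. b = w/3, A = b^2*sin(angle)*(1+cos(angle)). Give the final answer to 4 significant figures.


b = 1.6460/3 = 0.548667 m
A = 0.548667^2 * sin(25 deg) * (1 + cos(25 deg))
A = 0.2425 m^2


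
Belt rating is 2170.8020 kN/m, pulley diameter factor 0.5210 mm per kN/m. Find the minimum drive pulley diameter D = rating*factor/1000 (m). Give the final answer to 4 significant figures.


D = 2170.8020 * 0.5210 / 1000
D = 1.131 m


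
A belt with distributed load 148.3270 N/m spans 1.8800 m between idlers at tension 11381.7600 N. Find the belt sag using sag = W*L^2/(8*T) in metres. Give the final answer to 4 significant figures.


sag = 148.3270 * 1.8800^2 / (8 * 11381.7600)
sag = 0.005758 m


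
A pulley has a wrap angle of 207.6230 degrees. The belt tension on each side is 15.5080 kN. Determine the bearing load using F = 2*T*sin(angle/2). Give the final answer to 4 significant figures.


F = 2 * 15.5080 * sin(207.6230/2 deg)
F = 30.12 kN


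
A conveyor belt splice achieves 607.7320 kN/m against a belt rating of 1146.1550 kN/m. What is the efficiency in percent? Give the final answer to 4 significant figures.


Eff = 607.7320 / 1146.1550 * 100
Eff = 53.02 %


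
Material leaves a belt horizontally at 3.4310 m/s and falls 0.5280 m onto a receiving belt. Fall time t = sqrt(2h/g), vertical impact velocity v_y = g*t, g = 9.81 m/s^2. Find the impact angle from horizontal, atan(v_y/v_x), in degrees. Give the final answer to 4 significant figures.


t = sqrt(2*0.5280/9.81) = 0.328093 s
v_y = 9.81 * 0.328093 = 3.21859 m/s
angle = atan(3.21859 / 3.4310) = 43.17 deg


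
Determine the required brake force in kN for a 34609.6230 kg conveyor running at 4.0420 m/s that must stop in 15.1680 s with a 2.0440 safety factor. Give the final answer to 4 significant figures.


F = 34609.6230 * 4.0420 / 15.1680 * 2.0440 / 1000
F = 18.85 kN


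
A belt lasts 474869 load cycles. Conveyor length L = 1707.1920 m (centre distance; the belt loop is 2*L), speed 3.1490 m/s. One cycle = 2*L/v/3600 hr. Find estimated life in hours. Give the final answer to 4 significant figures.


cycle_time = 2 * 1707.1920 / 3.1490 / 3600 = 0.301188 hr
life = 474869 * 0.301188 = 143000 hours


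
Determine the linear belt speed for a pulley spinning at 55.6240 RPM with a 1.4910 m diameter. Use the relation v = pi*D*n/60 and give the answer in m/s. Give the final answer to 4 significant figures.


v = pi * 1.4910 * 55.6240 / 60
v = 4.342 m/s


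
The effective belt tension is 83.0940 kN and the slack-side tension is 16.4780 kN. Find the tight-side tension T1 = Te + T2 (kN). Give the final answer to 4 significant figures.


T1 = Te + T2 = 83.0940 + 16.4780
T1 = 99.57 kN


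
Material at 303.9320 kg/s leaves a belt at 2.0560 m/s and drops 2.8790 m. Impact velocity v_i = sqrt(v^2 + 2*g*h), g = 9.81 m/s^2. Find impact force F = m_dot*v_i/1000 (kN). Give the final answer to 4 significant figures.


v_i = sqrt(2.0560^2 + 2*9.81*2.8790) = 7.79186 m/s
F = 303.9320 * 7.79186 / 1000
F = 2.368 kN


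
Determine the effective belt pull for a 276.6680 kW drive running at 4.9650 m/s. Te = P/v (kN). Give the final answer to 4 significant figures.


Te = P / v = 276.6680 / 4.9650
Te = 55.72 kN


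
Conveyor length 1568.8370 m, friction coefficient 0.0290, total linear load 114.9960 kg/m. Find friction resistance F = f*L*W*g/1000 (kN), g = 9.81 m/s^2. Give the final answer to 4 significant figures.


F = 0.0290 * 1568.8370 * 114.9960 * 9.81 / 1000
F = 51.32 kN


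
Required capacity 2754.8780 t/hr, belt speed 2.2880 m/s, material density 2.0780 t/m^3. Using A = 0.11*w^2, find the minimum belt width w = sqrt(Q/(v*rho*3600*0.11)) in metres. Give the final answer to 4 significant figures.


A_req = 2754.8780 / (2.2880 * 2.0780 * 3600) = 0.160953 m^2
w = sqrt(0.160953 / 0.11)
w = 1.210 m


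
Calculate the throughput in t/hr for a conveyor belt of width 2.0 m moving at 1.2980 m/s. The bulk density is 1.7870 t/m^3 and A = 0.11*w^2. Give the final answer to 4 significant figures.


A = 0.11 * 2.0^2 = 0.44 m^2
C = 0.44 * 1.2980 * 1.7870 * 3600
C = 3674 t/hr


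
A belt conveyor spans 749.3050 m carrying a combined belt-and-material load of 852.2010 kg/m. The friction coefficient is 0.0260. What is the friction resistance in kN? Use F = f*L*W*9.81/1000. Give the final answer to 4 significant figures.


F = 0.0260 * 749.3050 * 852.2010 * 9.81 / 1000
F = 162.9 kN


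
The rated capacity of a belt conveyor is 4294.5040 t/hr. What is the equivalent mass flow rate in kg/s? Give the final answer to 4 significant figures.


m_dot = 4294.5040 * 1000 / 3600
m_dot = 1193 kg/s


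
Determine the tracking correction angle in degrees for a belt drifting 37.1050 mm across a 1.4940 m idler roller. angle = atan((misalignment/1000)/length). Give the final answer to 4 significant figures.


misalign_m = 37.1050 / 1000 = 0.037105 m
angle = atan(0.037105 / 1.4940)
angle = 1.423 deg


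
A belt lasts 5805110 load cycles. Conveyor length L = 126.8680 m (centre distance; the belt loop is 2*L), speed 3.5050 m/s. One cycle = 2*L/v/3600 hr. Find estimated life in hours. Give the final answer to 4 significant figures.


cycle_time = 2 * 126.8680 / 3.5050 / 3600 = 0.0201091 hr
life = 5805110 * 0.0201091 = 116700 hours


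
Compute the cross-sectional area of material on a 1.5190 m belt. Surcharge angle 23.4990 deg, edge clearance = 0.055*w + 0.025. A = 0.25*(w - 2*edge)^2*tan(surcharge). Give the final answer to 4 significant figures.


edge = 0.055*1.5190 + 0.025 = 0.108545 m
ew = 1.5190 - 2*0.108545 = 1.30191 m
A = 0.25 * 1.30191^2 * tan(23.4990 deg)
A = 0.1842 m^2


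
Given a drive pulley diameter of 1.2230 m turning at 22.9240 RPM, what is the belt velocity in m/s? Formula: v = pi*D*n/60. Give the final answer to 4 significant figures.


v = pi * 1.2230 * 22.9240 / 60
v = 1.468 m/s


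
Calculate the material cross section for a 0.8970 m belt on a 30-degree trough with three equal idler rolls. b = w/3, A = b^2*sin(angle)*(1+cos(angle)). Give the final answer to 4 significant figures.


b = 0.8970/3 = 0.299 m
A = 0.299^2 * sin(30 deg) * (1 + cos(30 deg))
A = 0.08341 m^2


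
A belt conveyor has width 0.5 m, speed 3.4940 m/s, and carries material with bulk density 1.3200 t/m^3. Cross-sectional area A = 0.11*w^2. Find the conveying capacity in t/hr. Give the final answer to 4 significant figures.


A = 0.11 * 0.5^2 = 0.0275 m^2
C = 0.0275 * 3.4940 * 1.3200 * 3600
C = 456.6 t/hr


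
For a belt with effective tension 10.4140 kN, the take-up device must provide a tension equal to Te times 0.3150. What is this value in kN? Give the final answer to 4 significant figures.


T_tu = 10.4140 * 0.3150
T_tu = 3.280 kN


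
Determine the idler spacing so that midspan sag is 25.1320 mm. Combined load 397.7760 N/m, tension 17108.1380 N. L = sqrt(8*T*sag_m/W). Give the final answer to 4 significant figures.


sag = 25.1320/1000 = 0.025132 m
L = sqrt(8 * 17108.1380 * 0.025132 / 397.7760)
L = 2.941 m


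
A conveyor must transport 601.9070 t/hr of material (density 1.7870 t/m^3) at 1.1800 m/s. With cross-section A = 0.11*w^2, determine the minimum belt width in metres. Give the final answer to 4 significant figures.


A_req = 601.9070 / (1.1800 * 1.7870 * 3600) = 0.0792903 m^2
w = sqrt(0.0792903 / 0.11)
w = 0.8490 m


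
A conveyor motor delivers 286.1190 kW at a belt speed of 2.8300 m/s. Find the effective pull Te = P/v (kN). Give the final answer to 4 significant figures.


Te = P / v = 286.1190 / 2.8300
Te = 101.1 kN


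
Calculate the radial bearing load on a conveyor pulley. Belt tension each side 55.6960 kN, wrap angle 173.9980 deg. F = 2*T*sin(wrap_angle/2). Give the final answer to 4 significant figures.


F = 2 * 55.6960 * sin(173.9980/2 deg)
F = 111.2 kN


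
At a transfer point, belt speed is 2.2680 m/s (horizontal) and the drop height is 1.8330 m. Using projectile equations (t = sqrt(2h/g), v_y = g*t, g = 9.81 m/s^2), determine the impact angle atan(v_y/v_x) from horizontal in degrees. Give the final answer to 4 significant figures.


t = sqrt(2*1.8330/9.81) = 0.61131 s
v_y = 9.81 * 0.61131 = 5.99695 m/s
angle = atan(5.99695 / 2.2680) = 69.28 deg


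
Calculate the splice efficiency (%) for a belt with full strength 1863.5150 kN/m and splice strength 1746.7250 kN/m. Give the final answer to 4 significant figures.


Eff = 1746.7250 / 1863.5150 * 100
Eff = 93.73 %


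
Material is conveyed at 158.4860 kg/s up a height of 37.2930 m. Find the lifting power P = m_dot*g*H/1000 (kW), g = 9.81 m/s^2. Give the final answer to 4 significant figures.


P = 158.4860 * 9.81 * 37.2930 / 1000
P = 57.98 kW


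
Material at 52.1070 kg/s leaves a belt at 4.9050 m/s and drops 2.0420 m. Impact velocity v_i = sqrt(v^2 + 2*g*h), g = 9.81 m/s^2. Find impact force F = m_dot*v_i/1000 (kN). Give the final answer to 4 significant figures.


v_i = sqrt(4.9050^2 + 2*9.81*2.0420) = 8.00769 m/s
F = 52.1070 * 8.00769 / 1000
F = 0.4173 kN


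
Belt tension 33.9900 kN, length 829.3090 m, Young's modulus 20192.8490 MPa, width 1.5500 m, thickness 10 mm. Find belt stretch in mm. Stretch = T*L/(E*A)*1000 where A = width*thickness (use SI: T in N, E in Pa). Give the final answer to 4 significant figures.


A = 1.5500 * 0.01 = 0.01550 m^2
Stretch = 33.9900*1000 * 829.3090 / (20192.8490e6 * 0.01550) * 1000
Stretch = 90.06 mm


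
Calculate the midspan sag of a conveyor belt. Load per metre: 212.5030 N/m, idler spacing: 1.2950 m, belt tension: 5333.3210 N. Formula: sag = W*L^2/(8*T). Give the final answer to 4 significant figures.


sag = 212.5030 * 1.2950^2 / (8 * 5333.3210)
sag = 0.008353 m


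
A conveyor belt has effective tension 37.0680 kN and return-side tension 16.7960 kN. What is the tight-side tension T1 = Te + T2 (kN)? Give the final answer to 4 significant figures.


T1 = Te + T2 = 37.0680 + 16.7960
T1 = 53.86 kN


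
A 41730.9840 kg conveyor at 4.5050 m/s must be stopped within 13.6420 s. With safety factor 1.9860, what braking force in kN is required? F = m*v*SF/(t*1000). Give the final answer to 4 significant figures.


F = 41730.9840 * 4.5050 / 13.6420 * 1.9860 / 1000
F = 27.37 kN


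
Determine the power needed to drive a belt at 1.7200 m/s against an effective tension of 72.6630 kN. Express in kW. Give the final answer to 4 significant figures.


P = Te * v = 72.6630 * 1.7200
P = 125.0 kW


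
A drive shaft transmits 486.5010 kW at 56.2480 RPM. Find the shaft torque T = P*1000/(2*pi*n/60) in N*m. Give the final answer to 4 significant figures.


omega = 2*pi*56.2480/60 = 5.89028 rad/s
T = 486.5010*1000 / 5.89028
T = 82590 N*m


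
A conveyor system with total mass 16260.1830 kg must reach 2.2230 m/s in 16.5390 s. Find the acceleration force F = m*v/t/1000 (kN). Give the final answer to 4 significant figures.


F = 16260.1830 * 2.2230 / 16.5390 / 1000
F = 2.186 kN


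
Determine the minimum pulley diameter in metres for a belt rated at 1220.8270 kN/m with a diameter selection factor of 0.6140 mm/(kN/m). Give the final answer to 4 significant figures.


D = 1220.8270 * 0.6140 / 1000
D = 0.7496 m


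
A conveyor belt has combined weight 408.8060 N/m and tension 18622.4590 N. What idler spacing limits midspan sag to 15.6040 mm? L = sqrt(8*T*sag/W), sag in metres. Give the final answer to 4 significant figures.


sag = 15.6040/1000 = 0.015604 m
L = sqrt(8 * 18622.4590 * 0.015604 / 408.8060)
L = 2.385 m


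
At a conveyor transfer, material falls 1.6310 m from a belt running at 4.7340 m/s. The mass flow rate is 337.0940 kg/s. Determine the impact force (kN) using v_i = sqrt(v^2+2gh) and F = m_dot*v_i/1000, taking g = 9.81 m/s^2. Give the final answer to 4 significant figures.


v_i = sqrt(4.7340^2 + 2*9.81*1.6310) = 7.37638 m/s
F = 337.0940 * 7.37638 / 1000
F = 2.487 kN


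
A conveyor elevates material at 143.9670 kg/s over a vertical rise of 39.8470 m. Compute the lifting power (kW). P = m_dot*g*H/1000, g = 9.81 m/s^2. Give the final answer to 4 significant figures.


P = 143.9670 * 9.81 * 39.8470 / 1000
P = 56.28 kW


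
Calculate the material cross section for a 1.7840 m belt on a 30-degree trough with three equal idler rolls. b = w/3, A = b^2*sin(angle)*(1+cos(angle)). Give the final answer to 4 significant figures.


b = 1.7840/3 = 0.594667 m
A = 0.594667^2 * sin(30 deg) * (1 + cos(30 deg))
A = 0.3299 m^2


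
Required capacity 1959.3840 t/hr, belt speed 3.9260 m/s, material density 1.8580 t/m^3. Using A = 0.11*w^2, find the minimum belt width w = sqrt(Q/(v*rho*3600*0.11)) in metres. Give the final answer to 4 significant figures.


A_req = 1959.3840 / (3.9260 * 1.8580 * 3600) = 0.0746141 m^2
w = sqrt(0.0746141 / 0.11)
w = 0.8236 m


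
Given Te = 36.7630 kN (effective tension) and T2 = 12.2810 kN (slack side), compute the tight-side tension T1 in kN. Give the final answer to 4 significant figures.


T1 = Te + T2 = 36.7630 + 12.2810
T1 = 49.04 kN


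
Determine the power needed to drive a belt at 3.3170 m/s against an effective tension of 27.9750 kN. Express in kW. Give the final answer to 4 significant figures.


P = Te * v = 27.9750 * 3.3170
P = 92.79 kW


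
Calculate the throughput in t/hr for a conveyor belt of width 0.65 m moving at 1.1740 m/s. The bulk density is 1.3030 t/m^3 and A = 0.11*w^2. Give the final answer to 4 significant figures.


A = 0.11 * 0.65^2 = 0.046475 m^2
C = 0.046475 * 1.1740 * 1.3030 * 3600
C = 255.9 t/hr


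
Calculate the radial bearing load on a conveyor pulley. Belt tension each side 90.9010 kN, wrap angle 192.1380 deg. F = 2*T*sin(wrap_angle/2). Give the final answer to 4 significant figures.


F = 2 * 90.9010 * sin(192.1380/2 deg)
F = 180.8 kN


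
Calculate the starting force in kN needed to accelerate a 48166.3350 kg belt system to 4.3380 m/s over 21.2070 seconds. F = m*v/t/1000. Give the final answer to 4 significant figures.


F = 48166.3350 * 4.3380 / 21.2070 / 1000
F = 9.853 kN


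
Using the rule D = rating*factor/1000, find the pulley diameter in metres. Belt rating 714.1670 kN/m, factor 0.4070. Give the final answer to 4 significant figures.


D = 714.1670 * 0.4070 / 1000
D = 0.2907 m


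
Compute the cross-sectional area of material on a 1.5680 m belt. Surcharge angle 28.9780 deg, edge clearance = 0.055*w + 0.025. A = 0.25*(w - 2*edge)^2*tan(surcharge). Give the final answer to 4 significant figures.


edge = 0.055*1.5680 + 0.025 = 0.11124 m
ew = 1.5680 - 2*0.11124 = 1.34552 m
A = 0.25 * 1.34552^2 * tan(28.9780 deg)
A = 0.2507 m^2


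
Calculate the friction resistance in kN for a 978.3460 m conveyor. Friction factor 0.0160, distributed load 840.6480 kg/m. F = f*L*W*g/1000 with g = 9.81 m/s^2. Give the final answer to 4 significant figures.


F = 0.0160 * 978.3460 * 840.6480 * 9.81 / 1000
F = 129.1 kN


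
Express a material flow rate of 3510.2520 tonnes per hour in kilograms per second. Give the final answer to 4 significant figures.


m_dot = 3510.2520 * 1000 / 3600
m_dot = 975.1 kg/s


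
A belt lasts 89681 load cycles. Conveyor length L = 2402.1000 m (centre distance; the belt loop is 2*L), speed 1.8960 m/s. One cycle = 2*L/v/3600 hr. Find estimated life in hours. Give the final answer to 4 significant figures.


cycle_time = 2 * 2402.1000 / 1.8960 / 3600 = 0.70385 hr
life = 89681 * 0.70385 = 63120 hours


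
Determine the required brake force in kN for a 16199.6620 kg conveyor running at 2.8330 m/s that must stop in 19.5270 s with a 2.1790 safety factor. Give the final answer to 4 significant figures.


F = 16199.6620 * 2.8330 / 19.5270 * 2.1790 / 1000
F = 5.121 kN


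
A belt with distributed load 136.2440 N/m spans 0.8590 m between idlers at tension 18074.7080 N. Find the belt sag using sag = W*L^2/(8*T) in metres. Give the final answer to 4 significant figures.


sag = 136.2440 * 0.8590^2 / (8 * 18074.7080)
sag = 0.0006953 m


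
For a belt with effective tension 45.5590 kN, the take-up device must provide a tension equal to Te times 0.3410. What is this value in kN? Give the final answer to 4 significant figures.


T_tu = 45.5590 * 0.3410
T_tu = 15.54 kN


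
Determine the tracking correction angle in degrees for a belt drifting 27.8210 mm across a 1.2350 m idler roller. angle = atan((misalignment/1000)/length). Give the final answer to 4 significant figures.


misalign_m = 27.8210 / 1000 = 0.027821 m
angle = atan(0.027821 / 1.2350)
angle = 1.290 deg


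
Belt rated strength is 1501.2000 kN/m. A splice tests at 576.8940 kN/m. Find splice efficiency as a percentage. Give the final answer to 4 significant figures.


Eff = 576.8940 / 1501.2000 * 100
Eff = 38.43 %


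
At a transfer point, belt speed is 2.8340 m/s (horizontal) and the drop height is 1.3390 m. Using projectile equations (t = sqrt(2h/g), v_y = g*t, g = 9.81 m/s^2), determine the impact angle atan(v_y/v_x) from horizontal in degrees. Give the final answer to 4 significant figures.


t = sqrt(2*1.3390/9.81) = 0.522481 s
v_y = 9.81 * 0.522481 = 5.12554 m/s
angle = atan(5.12554 / 2.8340) = 61.06 deg
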